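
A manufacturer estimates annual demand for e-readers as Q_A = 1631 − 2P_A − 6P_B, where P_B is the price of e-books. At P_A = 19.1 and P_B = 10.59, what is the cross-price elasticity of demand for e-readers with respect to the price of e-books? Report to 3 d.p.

-0.042

At P_A = 19.1 and P_B = 10.59: Q_A = 1529.26.
∂Q_A/∂P_B = -6.
ε = (∂Q_A/∂P_B)(P_B/Q_A) = -6 × (10.59/1529.26) ≈ -0.042.
Since ε < 0, e-readers and e-books are complements.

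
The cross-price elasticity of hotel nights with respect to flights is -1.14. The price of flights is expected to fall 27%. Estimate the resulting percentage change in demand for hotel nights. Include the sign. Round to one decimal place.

30.8%

%ΔQ ≈ ε × %ΔP of flights = -1.14 × (-27%) = 30.8%.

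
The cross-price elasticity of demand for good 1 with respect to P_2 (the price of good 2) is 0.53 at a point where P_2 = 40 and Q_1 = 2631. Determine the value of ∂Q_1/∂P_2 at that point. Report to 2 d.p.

34.86

ε = (∂Q_1/∂P_2)·(P_2/Q_1) ⇒ ∂Q_1/∂P_2 = ε·Q_1/P_2 = 0.53 × 2631/40 ≈ 34.86.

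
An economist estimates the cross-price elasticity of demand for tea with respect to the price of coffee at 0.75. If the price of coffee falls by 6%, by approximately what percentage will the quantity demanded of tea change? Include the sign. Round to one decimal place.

%ΔQ ≈ ε × %ΔP of coffee = 0.75 × (-6%) = -4.5%.

-4.5%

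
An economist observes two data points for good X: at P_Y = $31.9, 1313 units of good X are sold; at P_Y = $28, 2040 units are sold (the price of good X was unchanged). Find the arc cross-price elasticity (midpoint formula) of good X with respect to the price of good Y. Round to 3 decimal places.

ΔQ_X = 2040 − 1313 = 727; ΔP_Y = 28 − 31.9 = -3.9.
Midpoints: Q̄_X = 1676.5, P̄_Y = 29.95.
ε = (ΔQ_X/Q̄_X)/(ΔP_Y/P̄_Y) = (727/1676.5)/(-3.9/29.95) ≈ -3.330.
ε < 0: good X and good Y are complements.

-3.330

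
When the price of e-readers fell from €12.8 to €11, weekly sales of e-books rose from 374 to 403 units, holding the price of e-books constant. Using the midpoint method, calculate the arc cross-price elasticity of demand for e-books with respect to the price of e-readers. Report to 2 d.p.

ΔQ_A = 403 − 374 = 29; ΔP_B = 11 − 12.8 = -1.8.
Midpoints: Q̄_A = 388.5, P̄_B = 11.90.
ε = (ΔQ_A/Q̄_A)/(ΔP_B/P̄_B) = (29/388.5)/(-1.8/11.90) ≈ -0.49.

-0.49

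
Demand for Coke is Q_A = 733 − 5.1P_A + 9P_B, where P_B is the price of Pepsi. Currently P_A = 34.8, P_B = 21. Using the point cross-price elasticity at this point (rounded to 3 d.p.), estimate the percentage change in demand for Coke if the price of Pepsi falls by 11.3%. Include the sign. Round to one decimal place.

-2.9%

At P_A = 34.8, P_B = 21: Q_A = 744.52.
∂Q_A/∂P_B = 9.
ε = (∂Q_A/∂P_B)(P_B/Q_A) = 9.0000 × 21/744.52 ≈ 0.254.
%ΔQ_A ≈ ε × %ΔP_B = 0.254 × (-11.3%) = -2.9%.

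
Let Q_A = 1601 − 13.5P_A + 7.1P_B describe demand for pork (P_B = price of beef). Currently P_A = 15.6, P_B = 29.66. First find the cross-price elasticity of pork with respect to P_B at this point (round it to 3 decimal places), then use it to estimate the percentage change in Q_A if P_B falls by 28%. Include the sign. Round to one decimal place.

-3.7%

At P_A = 15.6, P_B = 29.66: Q_A = 1600.986.
∂Q_A/∂P_B = 7.1.
ε = (∂Q_A/∂P_B)(P_B/Q_A) = 7.1000 × 29.66/1600.986 ≈ 0.132.
%ΔQ_A ≈ ε × %ΔP_B = 0.132 × (-28%) = -3.7%.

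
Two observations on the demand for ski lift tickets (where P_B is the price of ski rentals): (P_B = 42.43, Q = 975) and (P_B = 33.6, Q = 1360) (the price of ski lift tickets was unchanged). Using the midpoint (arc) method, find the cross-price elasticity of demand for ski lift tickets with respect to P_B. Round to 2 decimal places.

-1.42

ΔQ_A = 1360 − 975 = 385; ΔP_B = 33.6 − 42.43 = -8.83.
Midpoints: Q̄_A = 1167.5, P̄_B = 38.02.
ε = (ΔQ_A/Q̄_A)/(ΔP_B/P̄_B) = (385/1167.5)/(-8.83/38.02) ≈ -1.42.
ε < 0: ski lift tickets and ski rentals are complements.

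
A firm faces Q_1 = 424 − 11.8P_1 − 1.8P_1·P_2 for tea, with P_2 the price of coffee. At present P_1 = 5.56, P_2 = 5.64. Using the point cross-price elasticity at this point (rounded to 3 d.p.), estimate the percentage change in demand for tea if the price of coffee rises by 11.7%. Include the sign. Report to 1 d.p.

At P_1 = 5.56, P_2 = 5.64: Q_1 = 301.947.
∂Q_1/∂P_2 = -1.8P_1 = -10.0080.
ε = (∂Q_1/∂P_2)(P_2/Q_1) = -10.0080 × 5.64/301.947 ≈ -0.187.
%ΔQ_1 ≈ ε × %ΔP_2 = -0.187 × (11.7%) = -2.2%.

-2.2%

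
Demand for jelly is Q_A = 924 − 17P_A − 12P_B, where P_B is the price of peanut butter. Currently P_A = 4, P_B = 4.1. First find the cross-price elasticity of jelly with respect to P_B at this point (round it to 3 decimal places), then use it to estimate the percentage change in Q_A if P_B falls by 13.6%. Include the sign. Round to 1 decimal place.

0.8%

At P_A = 4, P_B = 4.1: Q_A = 806.8.
∂Q_A/∂P_B = -12.
ε = (∂Q_A/∂P_B)(P_B/Q_A) = -12.0000 × 4.1/806.8 ≈ -0.061.
%ΔQ_A ≈ ε × %ΔP_B = -0.061 × (-13.6%) = 0.8%.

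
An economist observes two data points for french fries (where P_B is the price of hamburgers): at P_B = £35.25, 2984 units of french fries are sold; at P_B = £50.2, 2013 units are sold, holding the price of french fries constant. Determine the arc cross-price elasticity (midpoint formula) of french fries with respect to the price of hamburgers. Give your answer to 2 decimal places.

ΔQ_A = 2013 − 2984 = -971; ΔP_B = 50.2 − 35.25 = 14.95.
Midpoints: Q̄_A = 2498.5, P̄_B = 42.73.
ε = (ΔQ_A/Q̄_A)/(ΔP_B/P̄_B) = (-971/2498.5)/(14.95/42.73) ≈ -1.11.
ε < 0: french fries and hamburgers are complements.

-1.11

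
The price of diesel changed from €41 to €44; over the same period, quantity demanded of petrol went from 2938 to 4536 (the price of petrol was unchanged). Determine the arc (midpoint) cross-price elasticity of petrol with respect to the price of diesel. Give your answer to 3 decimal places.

6.058

ΔQ_A = 4536 − 2938 = 1598; ΔP_B = 44 − 41 = 3.
Midpoints: Q̄_A = 3737.0, P̄_B = 42.50.
ε = (ΔQ_A/Q̄_A)/(ΔP_B/P̄_B) = (1598/3737.0)/(3/42.50) ≈ 6.058.
ε > 0: petrol and diesel are substitutes.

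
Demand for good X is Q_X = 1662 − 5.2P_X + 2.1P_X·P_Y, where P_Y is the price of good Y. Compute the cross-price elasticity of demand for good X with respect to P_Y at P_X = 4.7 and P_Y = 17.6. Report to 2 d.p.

0.10

At P_X = 4.7 and P_Y = 17.6: Q_X = 1811.272.
∂Q_X/∂P_Y = 2.1P_X = 2.1(4.7) = 9.8700.
ε = (∂Q_X/∂P_Y)(P_Y/Q_X) = 9.8700 × (17.6/1811.272) ≈ 0.10.
ε > 0: substitutes.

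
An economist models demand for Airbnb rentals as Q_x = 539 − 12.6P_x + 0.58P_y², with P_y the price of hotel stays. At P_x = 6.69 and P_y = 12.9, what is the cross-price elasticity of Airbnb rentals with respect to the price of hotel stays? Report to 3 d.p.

At P_x = 6.69 and P_y = 12.9: Q_x = 551.224.
∂Q_x/∂P_y = 1.16P_y = 1.16(12.9) = 14.9640.
ε = (∂Q_x/∂P_y)(P_y/Q_x) = 14.9640 × (12.9/551.224) ≈ 0.350.

0.350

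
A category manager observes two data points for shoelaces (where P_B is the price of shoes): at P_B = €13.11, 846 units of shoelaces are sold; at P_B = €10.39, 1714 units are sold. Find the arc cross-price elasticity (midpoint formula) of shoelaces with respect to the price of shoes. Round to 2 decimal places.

-2.93

ΔQ_A = 1714 − 846 = 868; ΔP_B = 10.39 − 13.11 = -2.72.
Midpoints: Q̄_A = 1280.0, P̄_B = 11.75.
ε = (ΔQ_A/Q̄_A)/(ΔP_B/P̄_B) = (868/1280.0)/(-2.72/11.75) ≈ -2.93.
ε < 0: shoelaces and shoes are complements.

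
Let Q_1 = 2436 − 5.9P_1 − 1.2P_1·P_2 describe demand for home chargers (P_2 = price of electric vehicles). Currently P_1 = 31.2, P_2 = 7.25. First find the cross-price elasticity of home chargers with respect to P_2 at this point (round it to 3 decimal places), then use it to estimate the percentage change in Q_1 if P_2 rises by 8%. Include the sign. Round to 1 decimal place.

At P_1 = 31.2, P_2 = 7.25: Q_1 = 1980.48.
∂Q_1/∂P_2 = -1.2P_1 = -37.4400.
ε = (∂Q_1/∂P_2)(P_2/Q_1) = -37.4400 × 7.25/1980.48 ≈ -0.137.
%ΔQ_1 ≈ ε × %ΔP_2 = -0.137 × (8%) = -1.1%.

-1.1%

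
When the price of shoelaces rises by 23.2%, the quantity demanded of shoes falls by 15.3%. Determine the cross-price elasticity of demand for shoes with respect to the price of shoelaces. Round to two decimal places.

-0.66

ε = (%ΔQ of shoes) / (%ΔP of shoelaces) = (-15.3%) / (23.2%) ≈ -0.66.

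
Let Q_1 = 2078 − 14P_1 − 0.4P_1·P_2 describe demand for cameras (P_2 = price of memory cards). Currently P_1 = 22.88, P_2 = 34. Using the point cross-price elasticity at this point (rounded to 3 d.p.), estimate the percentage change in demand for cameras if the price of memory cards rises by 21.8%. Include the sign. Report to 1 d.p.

At P_1 = 22.88, P_2 = 34: Q_1 = 1446.512.
∂Q_1/∂P_2 = -0.4P_1 = -9.1520.
ε = (∂Q_1/∂P_2)(P_2/Q_1) = -9.1520 × 34/1446.512 ≈ -0.215.
%ΔQ_1 ≈ ε × %ΔP_2 = -0.215 × (21.8%) = -4.7%.

-4.7%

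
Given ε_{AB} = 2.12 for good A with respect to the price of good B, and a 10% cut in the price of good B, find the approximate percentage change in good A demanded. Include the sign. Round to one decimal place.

%ΔQ ≈ ε × %ΔP of good B = 2.12 × (-10%) = -21.2%.
Demand for good A falls by about 21.2%.

-21.2%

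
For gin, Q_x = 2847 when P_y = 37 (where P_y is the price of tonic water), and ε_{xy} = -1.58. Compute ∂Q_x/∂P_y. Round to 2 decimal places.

ε = (∂Q_x/∂P_y)·(P_y/Q_x) ⇒ ∂Q_x/∂P_y = ε·Q_x/P_y = -1.58 × 2847/37 ≈ -121.57.

-121.57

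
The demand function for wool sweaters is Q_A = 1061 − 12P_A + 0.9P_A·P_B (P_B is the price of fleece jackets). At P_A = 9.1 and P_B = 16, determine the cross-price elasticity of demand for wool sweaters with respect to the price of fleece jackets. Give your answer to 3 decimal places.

At P_A = 9.1 and P_B = 16: Q_A = 1082.84.
∂Q_A/∂P_B = 0.9P_A = 0.9(9.1) = 8.1900.
ε = (∂Q_A/∂P_B)(P_B/Q_A) = 8.1900 × (16/1082.84) ≈ 0.121.

0.121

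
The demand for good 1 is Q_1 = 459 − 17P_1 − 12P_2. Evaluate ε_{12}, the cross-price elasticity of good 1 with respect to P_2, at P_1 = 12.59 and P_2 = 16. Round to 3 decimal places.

-3.625

At P_1 = 12.59 and P_2 = 16: Q_1 = 52.97.
∂Q_1/∂P_2 = -12.
ε = (∂Q_1/∂P_2)(P_2/Q_1) = -12 × (16/52.97) ≈ -3.625.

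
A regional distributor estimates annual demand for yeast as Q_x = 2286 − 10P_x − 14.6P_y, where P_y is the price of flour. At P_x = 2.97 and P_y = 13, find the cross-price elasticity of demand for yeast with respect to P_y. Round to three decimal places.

At P_x = 2.97 and P_y = 13: Q_x = 2066.5.
∂Q_x/∂P_y = -14.6.
ε = (∂Q_x/∂P_y)(P_y/Q_x) = -14.6 × (13/2066.5) ≈ -0.092.

-0.092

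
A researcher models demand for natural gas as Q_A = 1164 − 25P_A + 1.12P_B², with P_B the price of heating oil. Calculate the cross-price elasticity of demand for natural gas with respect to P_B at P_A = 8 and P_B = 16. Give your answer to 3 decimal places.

At P_A = 8 and P_B = 16: Q_A = 1250.72.
∂Q_A/∂P_B = 2.24P_B = 2.24(16) = 35.8400.
ε = (∂Q_A/∂P_B)(P_B/Q_A) = 35.8400 × (16/1250.72) ≈ 0.458.
ε > 0: substitutes.

0.458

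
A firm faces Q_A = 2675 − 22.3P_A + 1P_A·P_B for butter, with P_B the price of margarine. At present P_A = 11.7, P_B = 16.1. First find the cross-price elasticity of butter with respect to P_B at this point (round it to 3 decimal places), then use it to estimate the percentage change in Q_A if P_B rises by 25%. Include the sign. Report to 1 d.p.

At P_A = 11.7, P_B = 16.1: Q_A = 2602.46.
∂Q_A/∂P_B = 1P_A = 11.7000.
ε = (∂Q_A/∂P_B)(P_B/Q_A) = 11.7000 × 16.1/2602.46 ≈ 0.072.
%ΔQ_A ≈ ε × %ΔP_B = 0.072 × (25%) = 1.8%.

1.8%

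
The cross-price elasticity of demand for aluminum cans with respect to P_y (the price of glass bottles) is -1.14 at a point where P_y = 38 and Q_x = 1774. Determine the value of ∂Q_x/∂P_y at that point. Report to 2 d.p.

ε = (∂Q_x/∂P_y)·(P_y/Q_x) ⇒ ∂Q_x/∂P_y = ε·Q_x/P_y = -1.14 × 1774/38 ≈ -53.22.

-53.22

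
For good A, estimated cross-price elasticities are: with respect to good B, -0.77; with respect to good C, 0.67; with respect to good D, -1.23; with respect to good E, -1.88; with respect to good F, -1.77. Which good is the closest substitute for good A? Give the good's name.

good C

Substitutes have ε > 0. Among the positive values, 0.67 (good C) is largest.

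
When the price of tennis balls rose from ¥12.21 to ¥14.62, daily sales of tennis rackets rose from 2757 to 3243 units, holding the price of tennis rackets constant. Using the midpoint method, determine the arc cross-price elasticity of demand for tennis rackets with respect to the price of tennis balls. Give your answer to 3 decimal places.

ΔQ_A = 3243 − 2757 = 486; ΔP_B = 14.62 − 12.21 = 2.41.
Midpoints: Q̄_A = 3000.0, P̄_B = 13.41.
ε = (ΔQ_A/Q̄_A)/(ΔP_B/P̄_B) = (486/3000.0)/(2.41/13.41) ≈ 0.902.
ε > 0: tennis rackets and tennis balls are substitutes.

0.902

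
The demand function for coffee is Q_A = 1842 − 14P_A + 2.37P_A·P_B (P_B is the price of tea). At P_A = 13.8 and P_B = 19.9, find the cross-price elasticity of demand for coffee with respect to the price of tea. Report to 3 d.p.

0.283

At P_A = 13.8 and P_B = 19.9: Q_A = 2299.649.
∂Q_A/∂P_B = 2.37P_A = 2.37(13.8) = 32.7060.
ε = (∂Q_A/∂P_B)(P_B/Q_A) = 32.7060 × (19.9/2299.649) ≈ 0.283.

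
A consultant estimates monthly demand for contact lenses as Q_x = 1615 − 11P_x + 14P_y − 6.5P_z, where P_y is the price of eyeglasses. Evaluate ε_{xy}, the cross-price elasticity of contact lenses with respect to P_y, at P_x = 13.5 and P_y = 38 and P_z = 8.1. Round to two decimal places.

0.27

At P_x = 13.5 and P_y = 38 and P_z = 8.1: Q_x = 1945.85.
∂Q_x/∂P_y = 14.
ε = (∂Q_x/∂P_y)(P_y/Q_x) = 14 × (38/1945.85) ≈ 0.27.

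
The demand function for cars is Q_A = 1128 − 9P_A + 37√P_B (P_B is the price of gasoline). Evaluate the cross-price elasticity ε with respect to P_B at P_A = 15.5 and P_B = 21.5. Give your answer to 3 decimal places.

0.074

At P_A = 15.5 and P_B = 21.5: Q_A = 1160.062.
∂Q_A/∂P_B = 37/(2√P_B) = 37/(2√21.5) = 3.9898.
ε = (∂Q_A/∂P_B)(P_B/Q_A) = 3.9898 × (21.5/1160.062) ≈ 0.074.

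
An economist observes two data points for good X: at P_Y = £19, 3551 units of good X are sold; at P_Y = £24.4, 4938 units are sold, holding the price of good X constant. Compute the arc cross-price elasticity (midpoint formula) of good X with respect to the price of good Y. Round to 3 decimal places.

1.313

ΔQ_X = 4938 − 3551 = 1387; ΔP_Y = 24.4 − 19 = 5.4.
Midpoints: Q̄_X = 4244.5, P̄_Y = 21.70.
ε = (ΔQ_X/Q̄_X)/(ΔP_Y/P̄_Y) = (1387/4244.5)/(5.4/21.70) ≈ 1.313.
ε > 0: good X and good Y are substitutes.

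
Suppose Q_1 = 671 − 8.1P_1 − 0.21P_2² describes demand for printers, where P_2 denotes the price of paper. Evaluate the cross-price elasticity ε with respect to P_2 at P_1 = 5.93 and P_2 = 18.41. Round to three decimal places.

-0.258

At P_1 = 5.93 and P_2 = 18.41: Q_1 = 551.792.
∂Q_1/∂P_2 = -0.42P_2 = -0.42(18.41) = -7.7322.
ε = (∂Q_1/∂P_2)(P_2/Q_1) = -7.7322 × (18.41/551.792) ≈ -0.258.
ε < 0: complements.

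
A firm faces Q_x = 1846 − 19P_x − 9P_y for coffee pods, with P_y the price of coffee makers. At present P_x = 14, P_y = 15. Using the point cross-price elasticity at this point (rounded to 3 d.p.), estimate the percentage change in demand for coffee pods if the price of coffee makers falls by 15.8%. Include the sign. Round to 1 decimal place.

At P_x = 14, P_y = 15: Q_x = 1445.
∂Q_x/∂P_y = -9.
ε = (∂Q_x/∂P_y)(P_y/Q_x) = -9.0000 × 15/1445 ≈ -0.093.
%ΔQ_x ≈ ε × %ΔP_y = -0.093 × (-15.8%) = 1.5%.

1.5%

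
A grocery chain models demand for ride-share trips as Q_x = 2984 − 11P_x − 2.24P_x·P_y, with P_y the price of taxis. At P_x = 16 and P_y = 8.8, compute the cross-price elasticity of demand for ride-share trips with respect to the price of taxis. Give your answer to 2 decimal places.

At P_x = 16 and P_y = 8.8: Q_x = 2492.608.
∂Q_x/∂P_y = -2.24P_x = -2.24(16) = -35.8400.
ε = (∂Q_x/∂P_y)(P_y/Q_x) = -35.8400 × (8.8/2492.608) ≈ -0.13.
ε < 0: complements.

-0.13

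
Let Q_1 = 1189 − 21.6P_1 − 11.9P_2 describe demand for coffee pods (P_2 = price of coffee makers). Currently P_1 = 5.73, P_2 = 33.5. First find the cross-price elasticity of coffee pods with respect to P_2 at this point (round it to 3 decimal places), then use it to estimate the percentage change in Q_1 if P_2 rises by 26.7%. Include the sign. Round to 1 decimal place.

At P_1 = 5.73, P_2 = 33.5: Q_1 = 666.582.
∂Q_1/∂P_2 = -11.9.
ε = (∂Q_1/∂P_2)(P_2/Q_1) = -11.9000 × 33.5/666.582 ≈ -0.598.
%ΔQ_1 ≈ ε × %ΔP_2 = -0.598 × (26.7%) = -16.0%.

-16.0%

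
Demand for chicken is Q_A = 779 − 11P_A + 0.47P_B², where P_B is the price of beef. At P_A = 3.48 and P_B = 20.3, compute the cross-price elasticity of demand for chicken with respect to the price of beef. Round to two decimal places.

0.41

At P_A = 3.48 and P_B = 20.3: Q_A = 934.402.
∂Q_A/∂P_B = 0.94P_B = 0.94(20.3) = 19.0820.
ε = (∂Q_A/∂P_B)(P_B/Q_A) = 19.0820 × (20.3/934.402) ≈ 0.41.
ε > 0: substitutes.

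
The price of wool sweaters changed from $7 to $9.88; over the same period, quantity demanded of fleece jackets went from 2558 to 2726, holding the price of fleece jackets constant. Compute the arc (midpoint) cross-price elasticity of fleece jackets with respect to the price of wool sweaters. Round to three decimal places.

ΔQ_A = 2726 − 2558 = 168; ΔP_B = 9.88 − 7 = 2.88.
Midpoints: Q̄_A = 2642.0, P̄_B = 8.44.
ε = (ΔQ_A/Q̄_A)/(ΔP_B/P̄_B) = (168/2642.0)/(2.88/8.44) ≈ 0.186.
ε > 0: fleece jackets and wool sweaters are substitutes.

0.186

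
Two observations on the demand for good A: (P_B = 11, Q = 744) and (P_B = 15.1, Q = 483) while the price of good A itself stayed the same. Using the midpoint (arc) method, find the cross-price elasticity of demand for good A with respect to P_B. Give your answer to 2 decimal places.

-1.35

ΔQ_A = 483 − 744 = -261; ΔP_B = 15.1 − 11 = 4.1.
Midpoints: Q̄_A = 613.5, P̄_B = 13.05.
ε = (ΔQ_A/Q̄_A)/(ΔP_B/P̄_B) = (-261/613.5)/(4.1/13.05) ≈ -1.35.
ε < 0: good A and good B are complements.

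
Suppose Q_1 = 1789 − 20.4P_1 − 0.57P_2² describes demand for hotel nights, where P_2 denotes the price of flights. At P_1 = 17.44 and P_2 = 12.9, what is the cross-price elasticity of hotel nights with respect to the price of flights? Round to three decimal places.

At P_1 = 17.44 and P_2 = 12.9: Q_1 = 1338.370.
∂Q_1/∂P_2 = -1.14P_2 = -1.14(12.9) = -14.7060.
ε = (∂Q_1/∂P_2)(P_2/Q_1) = -14.7060 × (12.9/1338.370) ≈ -0.142.

-0.142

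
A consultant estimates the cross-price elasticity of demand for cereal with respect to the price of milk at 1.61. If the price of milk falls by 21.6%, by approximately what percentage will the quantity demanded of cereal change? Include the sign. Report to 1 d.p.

%ΔQ ≈ ε × %ΔP of milk = 1.61 × (-21.6%) = -34.8%.
Demand for cereal falls by about 34.8%.

-34.8%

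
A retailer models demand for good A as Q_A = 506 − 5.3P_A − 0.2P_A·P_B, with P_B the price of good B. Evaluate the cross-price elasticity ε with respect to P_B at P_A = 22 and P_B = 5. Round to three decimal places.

At P_A = 22 and P_B = 5: Q_A = 367.4.
∂Q_A/∂P_B = -0.2P_A = -0.2(22) = -4.4000.
ε = (∂Q_A/∂P_B)(P_B/Q_A) = -4.4000 × (5/367.4) ≈ -0.060.

-0.060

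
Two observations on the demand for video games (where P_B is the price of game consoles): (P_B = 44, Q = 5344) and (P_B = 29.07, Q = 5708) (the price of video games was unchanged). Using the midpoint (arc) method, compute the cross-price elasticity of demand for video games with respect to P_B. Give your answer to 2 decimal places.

-0.16

ΔQ_A = 5708 − 5344 = 364; ΔP_B = 29.07 − 44 = -14.93.
Midpoints: Q̄_A = 5526.0, P̄_B = 36.53.
ε = (ΔQ_A/Q̄_A)/(ΔP_B/P̄_B) = (364/5526.0)/(-14.93/36.53) ≈ -0.16.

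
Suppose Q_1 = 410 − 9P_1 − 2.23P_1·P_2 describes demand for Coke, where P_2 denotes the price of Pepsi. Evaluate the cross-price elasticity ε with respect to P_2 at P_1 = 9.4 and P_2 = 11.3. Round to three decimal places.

At P_1 = 9.4 and P_2 = 11.3: Q_1 = 88.529.
∂Q_1/∂P_2 = -2.23P_1 = -2.23(9.4) = -20.9620.
ε = (∂Q_1/∂P_2)(P_2/Q_1) = -20.9620 × (11.3/88.529) ≈ -2.676.

-2.676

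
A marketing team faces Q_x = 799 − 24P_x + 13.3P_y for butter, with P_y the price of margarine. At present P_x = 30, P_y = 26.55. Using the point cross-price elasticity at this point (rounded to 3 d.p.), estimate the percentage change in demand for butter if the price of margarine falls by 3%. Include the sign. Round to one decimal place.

-2.5%

At P_x = 30, P_y = 26.55: Q_x = 432.115.
∂Q_x/∂P_y = 13.3.
ε = (∂Q_x/∂P_y)(P_y/Q_x) = 13.3000 × 26.55/432.115 ≈ 0.817.
%ΔQ_x ≈ ε × %ΔP_y = 0.817 × (-3%) = -2.5%.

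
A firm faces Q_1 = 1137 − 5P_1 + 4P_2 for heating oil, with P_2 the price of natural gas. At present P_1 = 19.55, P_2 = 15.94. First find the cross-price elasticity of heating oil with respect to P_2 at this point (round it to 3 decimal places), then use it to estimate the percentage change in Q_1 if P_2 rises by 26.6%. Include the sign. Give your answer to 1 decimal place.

At P_1 = 19.55, P_2 = 15.94: Q_1 = 1103.01.
∂Q_1/∂P_2 = 4.
ε = (∂Q_1/∂P_2)(P_2/Q_1) = 4.0000 × 15.94/1103.01 ≈ 0.058.
%ΔQ_1 ≈ ε × %ΔP_2 = 0.058 × (26.6%) = 1.5%.

1.5%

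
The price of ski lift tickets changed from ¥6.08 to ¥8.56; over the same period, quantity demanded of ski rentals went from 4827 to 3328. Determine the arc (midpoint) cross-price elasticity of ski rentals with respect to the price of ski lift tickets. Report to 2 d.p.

-1.09

ΔQ_A = 3328 − 4827 = -1499; ΔP_B = 8.56 − 6.08 = 2.48.
Midpoints: Q̄_A = 4077.5, P̄_B = 7.32.
ε = (ΔQ_A/Q̄_A)/(ΔP_B/P̄_B) = (-1499/4077.5)/(2.48/7.32) ≈ -1.09.
ε < 0: ski rentals and ski lift tickets are complements.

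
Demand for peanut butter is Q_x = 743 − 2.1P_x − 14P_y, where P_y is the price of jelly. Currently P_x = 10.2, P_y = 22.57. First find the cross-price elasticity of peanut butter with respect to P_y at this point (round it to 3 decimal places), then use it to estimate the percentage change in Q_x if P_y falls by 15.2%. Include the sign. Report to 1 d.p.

11.8%

At P_x = 10.2, P_y = 22.57: Q_x = 405.6.
∂Q_x/∂P_y = -14.
ε = (∂Q_x/∂P_y)(P_y/Q_x) = -14.0000 × 22.57/405.6 ≈ -0.779.
%ΔQ_x ≈ ε × %ΔP_y = -0.779 × (-15.2%) = 11.8%.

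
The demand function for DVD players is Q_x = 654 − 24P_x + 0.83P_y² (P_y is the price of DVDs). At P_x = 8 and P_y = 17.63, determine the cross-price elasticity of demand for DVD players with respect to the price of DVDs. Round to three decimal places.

0.717

At P_x = 8 and P_y = 17.63: Q_x = 719.978.
∂Q_x/∂P_y = 1.66P_y = 1.66(17.63) = 29.2658.
ε = (∂Q_x/∂P_y)(P_y/Q_x) = 29.2658 × (17.63/719.978) ≈ 0.717.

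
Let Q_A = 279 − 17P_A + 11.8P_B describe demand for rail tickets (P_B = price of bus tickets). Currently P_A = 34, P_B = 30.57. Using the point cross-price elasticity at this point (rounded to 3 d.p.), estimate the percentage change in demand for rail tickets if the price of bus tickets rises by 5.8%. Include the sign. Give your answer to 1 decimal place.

At P_A = 34, P_B = 30.57: Q_A = 61.726.
∂Q_A/∂P_B = 11.8.
ε = (∂Q_A/∂P_B)(P_B/Q_A) = 11.8000 × 30.57/61.726 ≈ 5.844.
%ΔQ_A ≈ ε × %ΔP_B = 5.844 × (5.8%) = 33.9%.

33.9%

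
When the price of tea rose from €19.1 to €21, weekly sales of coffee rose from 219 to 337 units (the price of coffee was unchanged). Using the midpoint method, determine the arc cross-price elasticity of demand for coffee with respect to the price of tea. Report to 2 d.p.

4.48

ΔQ_A = 337 − 219 = 118; ΔP_B = 21 − 19.1 = 1.9.
Midpoints: Q̄_A = 278.0, P̄_B = 20.05.
ε = (ΔQ_A/Q̄_A)/(ΔP_B/P̄_B) = (118/278.0)/(1.9/20.05) ≈ 4.48.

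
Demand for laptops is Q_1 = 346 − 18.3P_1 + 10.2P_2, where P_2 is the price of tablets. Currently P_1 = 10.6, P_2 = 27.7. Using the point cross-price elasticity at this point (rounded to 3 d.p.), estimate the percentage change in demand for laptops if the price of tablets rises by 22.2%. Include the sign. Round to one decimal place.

14.4%

At P_1 = 10.6, P_2 = 27.7: Q_1 = 434.56.
∂Q_1/∂P_2 = 10.2.
ε = (∂Q_1/∂P_2)(P_2/Q_1) = 10.2000 × 27.7/434.56 ≈ 0.650.
%ΔQ_1 ≈ ε × %ΔP_2 = 0.650 × (22.2%) = 14.4%.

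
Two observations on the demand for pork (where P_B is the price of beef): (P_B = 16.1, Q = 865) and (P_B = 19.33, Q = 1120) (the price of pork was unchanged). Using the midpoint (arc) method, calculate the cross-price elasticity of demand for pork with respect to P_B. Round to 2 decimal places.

1.41

ΔQ_A = 1120 − 865 = 255; ΔP_B = 19.33 − 16.1 = 3.23.
Midpoints: Q̄_A = 992.5, P̄_B = 17.71.
ε = (ΔQ_A/Q̄_A)/(ΔP_B/P̄_B) = (255/992.5)/(3.23/17.71) ≈ 1.41.
ε > 0: pork and beef are substitutes.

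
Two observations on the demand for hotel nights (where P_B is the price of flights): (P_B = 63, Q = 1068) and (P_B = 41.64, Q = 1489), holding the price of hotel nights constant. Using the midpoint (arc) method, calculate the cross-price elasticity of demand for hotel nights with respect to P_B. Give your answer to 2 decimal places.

ΔQ_A = 1489 − 1068 = 421; ΔP_B = 41.64 − 63 = -21.36.
Midpoints: Q̄_A = 1278.5, P̄_B = 52.32.
ε = (ΔQ_A/Q̄_A)/(ΔP_B/P̄_B) = (421/1278.5)/(-21.36/52.32) ≈ -0.81.
ε < 0: hotel nights and flights are complements.

-0.81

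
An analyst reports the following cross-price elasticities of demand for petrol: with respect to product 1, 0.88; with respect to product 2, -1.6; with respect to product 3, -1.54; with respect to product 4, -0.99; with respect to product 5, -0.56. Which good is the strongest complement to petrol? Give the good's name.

Complements have ε < 0. The most negative value is -1.6 (product 2).

product 2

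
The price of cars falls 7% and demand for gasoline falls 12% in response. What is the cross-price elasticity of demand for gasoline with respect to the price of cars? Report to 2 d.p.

1.71

ε = (%ΔQ of gasoline) / (%ΔP of cars) = (-12%) / (-7%) ≈ 1.71.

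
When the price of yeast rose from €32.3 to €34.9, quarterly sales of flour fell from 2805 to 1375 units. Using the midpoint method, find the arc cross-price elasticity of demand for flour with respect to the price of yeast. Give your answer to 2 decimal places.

-8.84

ΔQ_A = 1375 − 2805 = -1430; ΔP_B = 34.9 − 32.3 = 2.6.
Midpoints: Q̄_A = 2090.0, P̄_B = 33.60.
ε = (ΔQ_A/Q̄_A)/(ΔP_B/P̄_B) = (-1430/2090.0)/(2.6/33.60) ≈ -8.84.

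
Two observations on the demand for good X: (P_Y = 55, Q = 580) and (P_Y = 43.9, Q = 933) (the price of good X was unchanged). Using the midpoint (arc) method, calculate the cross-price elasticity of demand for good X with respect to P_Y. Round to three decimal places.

-2.079

ΔQ_X = 933 − 580 = 353; ΔP_Y = 43.9 − 55 = -11.1.
Midpoints: Q̄_X = 756.5, P̄_Y = 49.45.
ε = (ΔQ_X/Q̄_X)/(ΔP_Y/P̄_Y) = (353/756.5)/(-11.1/49.45) ≈ -2.079.
ε < 0: good X and good Y are complements.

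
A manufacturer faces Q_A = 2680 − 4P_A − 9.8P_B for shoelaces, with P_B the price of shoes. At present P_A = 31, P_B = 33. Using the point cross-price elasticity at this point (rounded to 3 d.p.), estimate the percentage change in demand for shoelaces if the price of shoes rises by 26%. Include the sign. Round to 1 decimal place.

-3.8%

At P_A = 31, P_B = 33: Q_A = 2232.6.
∂Q_A/∂P_B = -9.8.
ε = (∂Q_A/∂P_B)(P_B/Q_A) = -9.8000 × 33/2232.6 ≈ -0.145.
%ΔQ_A ≈ ε × %ΔP_B = -0.145 × (26%) = -3.8%.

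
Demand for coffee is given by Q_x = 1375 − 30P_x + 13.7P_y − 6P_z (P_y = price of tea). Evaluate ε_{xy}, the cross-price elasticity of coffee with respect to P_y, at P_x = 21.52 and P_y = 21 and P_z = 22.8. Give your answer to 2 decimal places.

At P_x = 21.52 and P_y = 21 and P_z = 22.8: Q_x = 880.3.
∂Q_x/∂P_y = 13.7.
ε = (∂Q_x/∂P_y)(P_y/Q_x) = 13.7 × (21/880.3) ≈ 0.33.
Since ε > 0, coffee and tea are substitutes.

0.33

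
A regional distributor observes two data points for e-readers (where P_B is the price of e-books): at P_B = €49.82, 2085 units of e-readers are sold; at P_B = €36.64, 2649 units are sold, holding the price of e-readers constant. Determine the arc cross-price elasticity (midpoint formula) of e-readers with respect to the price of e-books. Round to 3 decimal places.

ΔQ_A = 2649 − 2085 = 564; ΔP_B = 36.64 − 49.82 = -13.18.
Midpoints: Q̄_A = 2367.0, P̄_B = 43.23.
ε = (ΔQ_A/Q̄_A)/(ΔP_B/P̄_B) = (564/2367.0)/(-13.18/43.23) ≈ -0.782.
ε < 0: e-readers and e-books are complements.

-0.782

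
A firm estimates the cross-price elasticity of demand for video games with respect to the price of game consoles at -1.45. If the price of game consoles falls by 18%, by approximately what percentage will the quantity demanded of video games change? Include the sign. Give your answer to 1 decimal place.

26.1%

%ΔQ ≈ ε × %ΔP of game consoles = -1.45 × (-18%) = 26.1%.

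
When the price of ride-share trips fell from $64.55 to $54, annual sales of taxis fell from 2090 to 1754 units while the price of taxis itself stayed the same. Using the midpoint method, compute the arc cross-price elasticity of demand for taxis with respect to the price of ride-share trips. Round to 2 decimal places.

ΔQ_A = 1754 − 2090 = -336; ΔP_B = 54 − 64.55 = -10.55.
Midpoints: Q̄_A = 1922.0, P̄_B = 59.27.
ε = (ΔQ_A/Q̄_A)/(ΔP_B/P̄_B) = (-336/1922.0)/(-10.55/59.27) ≈ 0.98.
ε > 0: taxis and ride-share trips are substitutes.

0.98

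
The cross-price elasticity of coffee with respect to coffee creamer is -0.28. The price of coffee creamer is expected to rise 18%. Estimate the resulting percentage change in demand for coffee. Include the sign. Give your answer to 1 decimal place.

%ΔQ ≈ ε × %ΔP of coffee creamer = -0.28 × (18%) = -5.0%.
Demand for coffee falls by about 5.0%.

-5.0%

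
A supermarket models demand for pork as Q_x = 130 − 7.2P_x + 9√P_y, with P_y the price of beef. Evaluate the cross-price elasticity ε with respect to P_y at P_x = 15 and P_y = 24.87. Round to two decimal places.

0.34

At P_x = 15 and P_y = 24.87: Q_x = 66.883.
∂Q_x/∂P_y = 9/(2√P_y) = 9/(2√24.87) = 0.9023.
ε = (∂Q_x/∂P_y)(P_y/Q_x) = 0.9023 × (24.87/66.883) ≈ 0.34.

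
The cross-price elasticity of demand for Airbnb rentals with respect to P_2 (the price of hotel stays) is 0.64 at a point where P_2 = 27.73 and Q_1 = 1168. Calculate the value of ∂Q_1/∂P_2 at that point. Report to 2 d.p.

ε = (∂Q_1/∂P_2)·(P_2/Q_1) ⇒ ∂Q_1/∂P_2 = ε·Q_1/P_2 = 0.64 × 1168/27.73 ≈ 26.96.

26.96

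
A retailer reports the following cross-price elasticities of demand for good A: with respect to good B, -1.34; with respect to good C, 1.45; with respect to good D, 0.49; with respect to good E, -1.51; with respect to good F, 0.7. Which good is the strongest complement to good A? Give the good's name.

good E

Complements have ε < 0. The most negative value is -1.51 (good E).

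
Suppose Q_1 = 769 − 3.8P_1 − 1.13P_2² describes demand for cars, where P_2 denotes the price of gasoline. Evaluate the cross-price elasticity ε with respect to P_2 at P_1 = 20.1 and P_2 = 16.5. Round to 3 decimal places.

At P_1 = 20.1 and P_2 = 16.5: Q_1 = 384.978.
∂Q_1/∂P_2 = -2.26P_2 = -2.26(16.5) = -37.2900.
ε = (∂Q_1/∂P_2)(P_2/Q_1) = -37.2900 × (16.5/384.978) ≈ -1.598.
ε < 0: complements.

-1.598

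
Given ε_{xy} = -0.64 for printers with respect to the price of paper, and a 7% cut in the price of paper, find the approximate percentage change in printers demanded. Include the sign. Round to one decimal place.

4.5%

%ΔQ ≈ ε × %ΔP of paper = -0.64 × (-7%) = 4.5%.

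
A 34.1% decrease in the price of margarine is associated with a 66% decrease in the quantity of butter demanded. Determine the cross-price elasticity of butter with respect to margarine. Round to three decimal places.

ε = (%ΔQ of butter) / (%ΔP of margarine) = (-66%) / (-34.1%) ≈ 1.935.
Positive cross-price elasticity: substitutes.

1.935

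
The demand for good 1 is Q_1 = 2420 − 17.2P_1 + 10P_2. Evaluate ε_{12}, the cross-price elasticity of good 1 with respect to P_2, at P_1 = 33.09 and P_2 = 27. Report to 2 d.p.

At P_1 = 33.09 and P_2 = 27: Q_1 = 2120.852.
∂Q_1/∂P_2 = 10.
ε = (∂Q_1/∂P_2)(P_2/Q_1) = 10 × (27/2120.852) ≈ 0.13.
Since ε > 0, good 1 and good 2 are substitutes.

0.13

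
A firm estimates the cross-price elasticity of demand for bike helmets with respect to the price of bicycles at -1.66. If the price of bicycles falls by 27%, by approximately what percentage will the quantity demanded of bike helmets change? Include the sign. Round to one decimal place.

44.8%

%ΔQ ≈ ε × %ΔP of bicycles = -1.66 × (-27%) = 44.8%.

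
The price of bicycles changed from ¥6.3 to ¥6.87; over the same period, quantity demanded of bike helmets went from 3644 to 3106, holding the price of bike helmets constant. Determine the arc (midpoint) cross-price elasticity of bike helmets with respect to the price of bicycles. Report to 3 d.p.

-1.842

ΔQ_A = 3106 − 3644 = -538; ΔP_B = 6.87 − 6.3 = 0.57.
Midpoints: Q̄_A = 3375.0, P̄_B = 6.58.
ε = (ΔQ_A/Q̄_A)/(ΔP_B/P̄_B) = (-538/3375.0)/(0.57/6.58) ≈ -1.842.
ε < 0: bike helmets and bicycles are complements.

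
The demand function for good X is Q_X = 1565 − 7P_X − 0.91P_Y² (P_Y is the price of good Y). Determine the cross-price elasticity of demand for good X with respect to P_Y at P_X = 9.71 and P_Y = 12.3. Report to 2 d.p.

At P_X = 9.71 and P_Y = 12.3: Q_X = 1359.356.
∂Q_X/∂P_Y = -1.82P_Y = -1.82(12.3) = -22.3860.
ε = (∂Q_X/∂P_Y)(P_Y/Q_X) = -22.3860 × (12.3/1359.356) ≈ -0.20.

-0.20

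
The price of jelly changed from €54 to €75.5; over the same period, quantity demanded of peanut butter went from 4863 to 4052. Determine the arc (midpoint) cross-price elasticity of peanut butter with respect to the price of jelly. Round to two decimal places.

-0.55

ΔQ_A = 4052 − 4863 = -811; ΔP_B = 75.5 − 54 = 21.5.
Midpoints: Q̄_A = 4457.5, P̄_B = 64.75.
ε = (ΔQ_A/Q̄_A)/(ΔP_B/P̄_B) = (-811/4457.5)/(21.5/64.75) ≈ -0.55.
ε < 0: peanut butter and jelly are complements.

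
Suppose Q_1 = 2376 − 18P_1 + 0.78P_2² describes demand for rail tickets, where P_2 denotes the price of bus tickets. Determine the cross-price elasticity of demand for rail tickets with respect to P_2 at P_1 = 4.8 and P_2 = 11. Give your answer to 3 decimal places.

0.079

At P_1 = 4.8 and P_2 = 11: Q_1 = 2383.98.
∂Q_1/∂P_2 = 1.56P_2 = 1.56(11) = 17.1600.
ε = (∂Q_1/∂P_2)(P_2/Q_1) = 17.1600 × (11/2383.98) ≈ 0.079.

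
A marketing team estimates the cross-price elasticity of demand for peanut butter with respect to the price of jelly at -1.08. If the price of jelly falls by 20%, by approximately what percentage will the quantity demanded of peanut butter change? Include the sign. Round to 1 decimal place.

21.6%

%ΔQ ≈ ε × %ΔP of jelly = -1.08 × (-20%) = 21.6%.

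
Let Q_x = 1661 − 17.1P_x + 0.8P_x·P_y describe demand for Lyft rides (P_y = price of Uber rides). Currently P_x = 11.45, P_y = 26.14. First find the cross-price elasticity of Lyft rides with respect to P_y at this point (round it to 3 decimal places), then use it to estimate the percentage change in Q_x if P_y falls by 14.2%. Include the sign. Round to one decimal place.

-2.0%

At P_x = 11.45, P_y = 26.14: Q_x = 1704.647.
∂Q_x/∂P_y = 0.8P_x = 9.1600.
ε = (∂Q_x/∂P_y)(P_y/Q_x) = 9.1600 × 26.14/1704.647 ≈ 0.140.
%ΔQ_x ≈ ε × %ΔP_y = 0.140 × (-14.2%) = -2.0%.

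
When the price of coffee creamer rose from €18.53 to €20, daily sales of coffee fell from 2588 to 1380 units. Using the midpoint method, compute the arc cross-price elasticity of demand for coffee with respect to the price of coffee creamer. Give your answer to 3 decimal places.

ΔQ_A = 1380 − 2588 = -1208; ΔP_B = 20 − 18.53 = 1.47.
Midpoints: Q̄_A = 1984.0, P̄_B = 19.27.
ε = (ΔQ_A/Q̄_A)/(ΔP_B/P̄_B) = (-1208/1984.0)/(1.47/19.27) ≈ -7.980.

-7.980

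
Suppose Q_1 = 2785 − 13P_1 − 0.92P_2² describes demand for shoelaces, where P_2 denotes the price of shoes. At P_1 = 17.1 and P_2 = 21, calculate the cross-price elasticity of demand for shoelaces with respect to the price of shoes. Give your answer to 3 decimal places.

-0.376

At P_1 = 17.1 and P_2 = 21: Q_1 = 2156.98.
∂Q_1/∂P_2 = -1.84P_2 = -1.84(21) = -38.6400.
ε = (∂Q_1/∂P_2)(P_2/Q_1) = -38.6400 × (21/2156.98) ≈ -0.376.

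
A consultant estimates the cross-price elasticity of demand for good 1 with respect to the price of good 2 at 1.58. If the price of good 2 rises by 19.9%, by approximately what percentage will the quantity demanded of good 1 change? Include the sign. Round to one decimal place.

31.4%

%ΔQ ≈ ε × %ΔP of good 2 = 1.58 × (19.9%) = 31.4%.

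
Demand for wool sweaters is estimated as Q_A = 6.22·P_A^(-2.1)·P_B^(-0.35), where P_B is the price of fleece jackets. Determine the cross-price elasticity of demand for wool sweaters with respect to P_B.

In a log-linear (constant-elasticity) demand function, the coefficient on the exponent of P_B is the cross-price elasticity.
ε = -0.35. Negative, so wool sweaters and fleece jackets are complements.

-0.35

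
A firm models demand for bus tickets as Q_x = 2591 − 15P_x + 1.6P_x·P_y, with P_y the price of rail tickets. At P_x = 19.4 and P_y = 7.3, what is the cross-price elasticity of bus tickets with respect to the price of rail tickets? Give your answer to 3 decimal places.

0.090

At P_x = 19.4 and P_y = 7.3: Q_x = 2526.592.
∂Q_x/∂P_y = 1.6P_x = 1.6(19.4) = 31.0400.
ε = (∂Q_x/∂P_y)(P_y/Q_x) = 31.0400 × (7.3/2526.592) ≈ 0.090.
ε > 0: substitutes.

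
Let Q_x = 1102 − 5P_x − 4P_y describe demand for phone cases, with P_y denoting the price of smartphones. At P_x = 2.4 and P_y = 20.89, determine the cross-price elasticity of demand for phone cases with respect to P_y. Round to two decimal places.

At P_x = 2.4 and P_y = 20.89: Q_x = 1006.44.
∂Q_x/∂P_y = -4.
ε = (∂Q_x/∂P_y)(P_y/Q_x) = -4 × (20.89/1006.44) ≈ -0.08.
Since ε < 0, phone cases and smartphones are complements.

-0.08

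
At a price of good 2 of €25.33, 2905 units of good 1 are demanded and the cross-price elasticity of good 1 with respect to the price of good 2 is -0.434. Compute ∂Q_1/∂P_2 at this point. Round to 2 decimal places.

ε = (∂Q_1/∂P_2)·(P_2/Q_1) ⇒ ∂Q_1/∂P_2 = ε·Q_1/P_2 = -0.434 × 2905/25.33 ≈ -49.77.

-49.77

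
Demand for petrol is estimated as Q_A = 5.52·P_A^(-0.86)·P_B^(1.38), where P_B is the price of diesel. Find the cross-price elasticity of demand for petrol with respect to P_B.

1.38

In a log-linear (constant-elasticity) demand function, the coefficient on the exponent of P_B is the cross-price elasticity.
ε = 1.38. Positive, so petrol and diesel are substitutes.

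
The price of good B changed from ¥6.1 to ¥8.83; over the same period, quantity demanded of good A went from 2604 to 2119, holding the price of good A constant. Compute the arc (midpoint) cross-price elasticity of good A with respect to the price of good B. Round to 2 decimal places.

ΔQ_A = 2119 − 2604 = -485; ΔP_B = 8.83 − 6.1 = 2.73.
Midpoints: Q̄_A = 2361.5, P̄_B = 7.46.
ε = (ΔQ_A/Q̄_A)/(ΔP_B/P̄_B) = (-485/2361.5)/(2.73/7.46) ≈ -0.56.
ε < 0: good A and good B are complements.

-0.56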